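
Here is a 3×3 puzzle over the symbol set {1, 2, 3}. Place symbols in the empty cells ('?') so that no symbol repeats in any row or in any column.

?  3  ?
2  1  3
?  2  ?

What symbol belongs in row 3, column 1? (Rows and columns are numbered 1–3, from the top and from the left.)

3

At row 1, column 1: row 1 has {3}; column 1 has {2}; that leaves 1.
At row 1, column 3: row 1 has {1,3}; column 3 has {3}; that leaves 2.
At row 3, column 1: row 3 has {2}; column 1 has {1,2}; that leaves 3.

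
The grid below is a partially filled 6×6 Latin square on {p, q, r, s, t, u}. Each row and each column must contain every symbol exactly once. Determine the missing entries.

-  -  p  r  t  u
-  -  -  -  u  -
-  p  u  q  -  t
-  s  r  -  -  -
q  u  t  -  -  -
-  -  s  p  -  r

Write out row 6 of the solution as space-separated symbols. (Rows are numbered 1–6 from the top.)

u t s p q r

row 1 has {p,r,t,u}; column 1 has {q} — only s is left for (r1,c1).
row 1 has {p,r,s,t,u}; column 2 has {p,s,u} — only q is left for (r1,c2).
row 2 has {u}; column 3 has {p,r,s,t,u} — only q is left for (r2,c3).
row 3 has {p,q,t,u}; column 1 has {q,s} — only r is left for (r3,c1).
row 3 has {p,q,r,t,u}; column 5 has {t,u} — only s is left for (r3,c5).
row 5 has {q,t,u}; column 4 has {p,q,r} — only s is left for (r5,c4).
row 5 has {q,s,t,u}; column 6 has {r,t,u} — only p is left for (r5,c6).
row 6 has {p,r,s}; column 2 has {p,q,s,u} — only t is left for (r6,c2).
row 6 has {p,r,s,t}; column 5 has {s,t,u} — only q is left for (r6,c5).
row 2 has {q,u}; column 2 has {p,q,s,t,u} — only r is left for (r2,c2).
row 2 has {q,r,u}; column 4 has {p,q,r,s} — only t is left for (r2,c4).
row 2 has {q,r,t,u}; column 6 has {p,r,t,u} — only s is left for (r2,c6).
row 4 has {r,s}; column 4 has {p,q,r,s,t} — only u is left for (r4,c4).
row 4 has {r,s,u}; column 5 has {q,s,t,u} — only p is left for (r4,c5).
row 4 has {p,r,s,u}; column 6 has {p,r,s,t,u} — only q is left for (r4,c6).
row 5 has {p,q,s,t,u}; column 5 has {p,q,s,t,u} — only r is left for (r5,c5).
row 6 has {p,q,r,s,t}; column 1 has {q,r,s} — only u is left for (r6,c1).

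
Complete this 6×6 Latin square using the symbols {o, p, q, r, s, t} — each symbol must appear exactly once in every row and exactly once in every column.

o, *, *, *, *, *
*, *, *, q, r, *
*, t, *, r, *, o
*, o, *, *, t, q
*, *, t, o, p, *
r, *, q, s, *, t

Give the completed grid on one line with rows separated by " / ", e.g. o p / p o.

o q p t s r / t s o q r p / p t s r q o / s o r p t q / q r t o p s / r p q s o t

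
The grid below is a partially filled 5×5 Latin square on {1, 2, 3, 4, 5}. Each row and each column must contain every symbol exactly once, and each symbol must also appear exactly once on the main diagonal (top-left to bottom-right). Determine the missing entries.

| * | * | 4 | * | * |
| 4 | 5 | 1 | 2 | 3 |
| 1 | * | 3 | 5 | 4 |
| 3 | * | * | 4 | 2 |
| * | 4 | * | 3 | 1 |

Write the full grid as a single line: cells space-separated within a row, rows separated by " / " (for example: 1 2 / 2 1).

2 3 4 1 5 / 4 5 1 2 3 / 1 2 3 5 4 / 3 1 5 4 2 / 5 4 2 3 1

(r1,c1) = 2
(r1,c4) = 1
(r1,c5) = 5
(r3,c2) = 2
(r4,c2) = 1
(r4,c3) = 5
(r5,c1) = 5
(r5,c3) = 2
(r1,c2) = 3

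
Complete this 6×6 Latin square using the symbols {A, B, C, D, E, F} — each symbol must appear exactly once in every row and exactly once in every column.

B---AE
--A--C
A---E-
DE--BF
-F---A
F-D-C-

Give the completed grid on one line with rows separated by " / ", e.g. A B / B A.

B D F C A E / E B A D F C / A C B F E D / D E C A B F / C F E B D A / F A D E C B

(r2,c1): row 2 has {A,C}; column 1 has {A,B,D,F}, so it must be E.
(r4,c3): row 4 has {B,D,E,F}; column 3 has {A,D}, so it must be C.
(r4,c4): row 4 has {B,C,D,E,F}; column 4 is empty so far, so it must be A.
(r5,c1): row 5 has {A,F}; column 1 has {A,B,D,E,F}, so it must be C.
(r5,c5): row 5 has {A,C,F}; column 5 has {A,B,C,E}, so it must be D.
(r6,c6): row 6 has {C,D,F}; column 6 has {A,C,E,F}, so it must be B.
(r1,c3): row 1 has {A,B,E}; column 3 has {A,C,D}, so it must be F.
(r2,c5): row 2 has {A,C,E}; column 5 has {A,B,C,D,E}, so it must be F.
(r3,c3): row 3 has {A,E}; column 3 has {A,C,D,F}, so it must be B.
(r3,c6): row 3 has {A,B,E}; column 6 has {A,B,C,E,F}, so it must be D.
(r5,c3): row 5 has {A,C,D,F}; column 3 has {A,B,C,D,F}, so it must be E.
(r5,c4): row 5 has {A,C,D,E,F}; column 4 has {A}, so it must be B.
(r6,c2): row 6 has {B,C,D,F}; column 2 has {E,F}, so it must be A.
(r6,c4): row 6 has {A,B,C,D,F}; column 4 has {A,B}, so it must be E.
(r2,c4): row 2 has {A,C,E,F}; column 4 has {A,B,E}, so it must be D.
(r3,c2): row 3 has {A,B,D,E}; column 2 has {A,E,F}, so it must be C.
(r3,c4): row 3 has {A,B,C,D,E}; column 4 has {A,B,D,E}, so it must be F.
(r1,c2): row 1 has {A,B,E,F}; column 2 has {A,C,E,F}, so it must be D.
(r1,c4): row 1 has {A,B,D,E,F}; column 4 has {A,B,D,E,F}, so it must be C.
(r2,c2): row 2 has {A,C,D,E,F}; column 2 has {A,C,D,E,F}, so it must be B.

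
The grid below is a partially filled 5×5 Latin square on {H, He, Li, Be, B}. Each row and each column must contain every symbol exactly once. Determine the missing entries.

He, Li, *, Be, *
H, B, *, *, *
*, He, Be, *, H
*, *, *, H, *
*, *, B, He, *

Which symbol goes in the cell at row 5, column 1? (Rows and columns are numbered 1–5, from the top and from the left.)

Be

row 1 has {He,Li,Be}; column 3 has {Be,B} — only H is left for (r1,c3).
row 1 has {H,He,Li,Be}; column 5 has {H} — only B is left for (r1,c5).
row 2 has {H,B}; column 4 has {H,He,Be} — only Li is left for (r2,c4).
row 3 has {H,He,Be}; column 4 has {H,He,Li,Be} — only B is left for (r3,c4).
row 4 has {H}; column 2 has {He,Li,B} — only Be is left for (r4,c2).
row 5 has {He,B}; column 2 has {He,Li,Be,B} — only H is left for (r5,c2).
row 2 has {H,Li,B}; column 3 has {H,Be,B} — only He is left for (r2,c3).
row 2 has {H,He,Li,B}; column 5 has {H,B} — only Be is left for (r2,c5).
row 3 has {H,He,Be,B}; column 1 has {H,He} — only Li is left for (r3,c1).
row 4 has {H,Be}; column 1 has {H,He,Li} — only B is left for (r4,c1).
row 4 has {H,Be,B}; column 3 has {H,He,Be,B} — only Li is left for (r4,c3).
row 4 has {H,Li,Be,B}; column 5 has {H,Be,B} — only He is left for (r4,c5).
row 5 has {H,He,B}; column 1 has {H,He,Li,B} — only Be is left for (r5,c1).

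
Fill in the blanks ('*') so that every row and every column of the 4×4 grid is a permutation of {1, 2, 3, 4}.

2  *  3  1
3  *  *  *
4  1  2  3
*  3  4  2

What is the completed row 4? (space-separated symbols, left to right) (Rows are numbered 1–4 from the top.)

At row 1, column 2: row 1 has {1,2,3}; column 2 has {1,3}; that leaves 4.
At row 2, column 2: row 2 has {3}; column 2 has {1,3,4}; that leaves 2.
At row 2, column 3: row 2 has {2,3}; column 3 has {2,3,4}; that leaves 1.
At row 2, column 4: row 2 has {1,2,3}; column 4 has {1,2,3}; that leaves 4.
At row 4, column 1: row 4 has {2,3,4}; column 1 has {2,3,4}; that leaves 1.

1 3 4 2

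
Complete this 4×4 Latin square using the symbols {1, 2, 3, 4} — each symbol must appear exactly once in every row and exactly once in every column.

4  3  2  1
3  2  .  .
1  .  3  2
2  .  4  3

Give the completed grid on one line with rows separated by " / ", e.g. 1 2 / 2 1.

(r2,c3) = 1
(r2,c4) = 4
(r3,c2) = 4
(r4,c2) = 1

4 3 2 1 / 3 2 1 4 / 1 4 3 2 / 2 1 4 3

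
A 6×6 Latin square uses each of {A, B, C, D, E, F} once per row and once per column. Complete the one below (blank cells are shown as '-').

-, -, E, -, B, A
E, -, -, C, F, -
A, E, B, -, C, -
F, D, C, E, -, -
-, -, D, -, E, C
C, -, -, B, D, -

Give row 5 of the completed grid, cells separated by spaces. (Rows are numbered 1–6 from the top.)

B F D A E C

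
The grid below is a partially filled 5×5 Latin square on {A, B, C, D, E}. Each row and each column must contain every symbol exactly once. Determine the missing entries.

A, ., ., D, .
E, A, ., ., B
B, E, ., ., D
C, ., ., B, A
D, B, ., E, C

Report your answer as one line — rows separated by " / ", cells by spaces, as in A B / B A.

A C B D E / E A D C B / B E C A D / C D E B A / D B A E C

(r1,c2) = C
(r1,c5) = E
(r2,c4) = C
(r3,c4) = A
(r4,c2) = D
(r4,c3) = E
(r5,c3) = A
(r1,c3) = B
(r2,c3) = D
(r3,c3) = C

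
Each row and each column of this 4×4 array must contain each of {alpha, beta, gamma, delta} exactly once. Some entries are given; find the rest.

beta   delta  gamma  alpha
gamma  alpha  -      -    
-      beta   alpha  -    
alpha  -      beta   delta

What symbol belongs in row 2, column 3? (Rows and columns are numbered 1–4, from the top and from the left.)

delta

At row 2, column 3: row 2 has {alpha,gamma}; column 3 has {alpha,beta,gamma}; that leaves delta.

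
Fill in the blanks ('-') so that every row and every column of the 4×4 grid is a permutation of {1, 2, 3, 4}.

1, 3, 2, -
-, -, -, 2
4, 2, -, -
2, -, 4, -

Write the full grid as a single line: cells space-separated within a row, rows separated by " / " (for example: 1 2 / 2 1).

Cell (r1,c4): row 1 has {1,2,3}; column 4 has {2} → 4.
Cell (r2,c1): row 2 has {2}; column 1 has {1,2,4} → 3.
Cell (r2,c3): row 2 has {2,3}; column 3 has {2,4} → 1.
Cell (r3,c3): row 3 has {2,4}; column 3 has {1,2,4} → 3.
Cell (r3,c4): row 3 has {2,3,4}; column 4 has {2,4} → 1.
Cell (r4,c2): row 4 has {2,4}; column 2 has {2,3} → 1.
Cell (r4,c4): row 4 has {1,2,4}; column 4 has {1,2,4} → 3.
Cell (r2,c2): row 2 has {1,2,3}; column 2 has {1,2,3} → 4.

1 3 2 4 / 3 4 1 2 / 4 2 3 1 / 2 1 4 3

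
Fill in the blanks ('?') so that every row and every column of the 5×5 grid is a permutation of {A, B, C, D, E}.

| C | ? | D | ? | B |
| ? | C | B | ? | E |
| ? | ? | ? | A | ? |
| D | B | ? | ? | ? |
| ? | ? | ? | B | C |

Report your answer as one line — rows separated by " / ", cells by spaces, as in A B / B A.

(r1,c4): row 1 has {B,C,D}; column 4 has {A,B}, so it must be E.
(r2,c1): row 2 has {B,C,E}; column 1 has {C,D}, so it must be A.
(r2,c4): row 2 has {A,B,C,E}; column 4 has {A,B,E}, so it must be D.
(r3,c5): row 3 has {A}; column 5 has {B,C,E}, so it must be D.
(r4,c4): row 4 has {B,D}; column 4 has {A,B,D,E}, so it must be C.
(r4,c5): row 4 has {B,C,D}; column 5 has {B,C,D,E}, so it must be A.
(r5,c1): row 5 has {B,C}; column 1 has {A,C,D}, so it must be E.
(r5,c3): row 5 has {B,C,E}; column 3 has {B,D}, so it must be A.
(r1,c2): row 1 has {B,C,D,E}; column 2 has {B,C}, so it must be A.
(r3,c1): row 3 has {A,D}; column 1 has {A,C,D,E}, so it must be B.
(r3,c2): row 3 has {A,B,D}; column 2 has {A,B,C}, so it must be E.
(r3,c3): row 3 has {A,B,D,E}; column 3 has {A,B,D}, so it must be C.
(r4,c3): row 4 has {A,B,C,D}; column 3 has {A,B,C,D}, so it must be E.
(r5,c2): row 5 has {A,B,C,E}; column 2 has {A,B,C,E}, so it must be D.

C A D E B / A C B D E / B E C A D / D B E C A / E D A B C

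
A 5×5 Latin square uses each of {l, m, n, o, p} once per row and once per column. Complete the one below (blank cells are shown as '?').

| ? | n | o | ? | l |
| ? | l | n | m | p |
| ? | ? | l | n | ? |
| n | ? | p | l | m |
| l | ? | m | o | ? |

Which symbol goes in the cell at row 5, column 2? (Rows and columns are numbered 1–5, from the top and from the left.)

(r1,c4) = p
(r2,c1) = o
(r3,c5) = o
(r4,c2) = o
(r5,c2) = p

p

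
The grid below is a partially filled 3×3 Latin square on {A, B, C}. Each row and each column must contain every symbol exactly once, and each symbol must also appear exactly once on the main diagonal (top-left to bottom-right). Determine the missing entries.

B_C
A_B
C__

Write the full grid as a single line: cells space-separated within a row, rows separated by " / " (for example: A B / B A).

B A C / A C B / C B A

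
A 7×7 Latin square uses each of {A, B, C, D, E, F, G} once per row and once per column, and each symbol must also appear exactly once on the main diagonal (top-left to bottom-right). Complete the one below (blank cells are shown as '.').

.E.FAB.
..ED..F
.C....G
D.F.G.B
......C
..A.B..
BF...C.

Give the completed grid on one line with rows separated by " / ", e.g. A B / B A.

G E C F A B D / A B E D C G F / E C D B F A G / D A F C G E B / F G B A E D C / C D A G B F E / B F G E D C A

(r1,c7): row 1 has {A,B,E,F}; column 7 has {B,C,F,G}, so it must be D.
(r2,c5): row 2 has {D,E,F}; column 5 has {A,B,G}, so it must be C.
(r4,c2): row 4 has {B,D,F,G}; column 2 has {C,E,F}, so it must be A.
(r4,c6): row 4 has {A,B,D,F,G}; column 6 has {B,C}, so it must be E.
(r6,c7): row 6 has {A,B}; column 7 has {B,C,D,F,G}, so it must be E.
(r7,c7): row 7 has {B,C,F}; column 7 has {B,C,D,E,F,G}; the diagonal is empty so far, so it must be A.
(r4,c4): row 4 has {A,B,D,E,F,G}; column 4 has {D,F}; the diagonal has {A}, so it must be C.
(r6,c4): row 6 has {A,B,E}; column 4 has {C,D,F}, so it must be G.
(r7,c4): row 7 has {A,B,C,F}; column 4 has {C,D,F,G}, so it must be E.
(r7,c5): row 7 has {A,B,C,E,F}; column 5 has {A,B,C,G}, so it must be D.
(r1,c1): row 1 has {A,B,D,E,F}; column 1 has {B,D}; the diagonal has {A,C}, so it must be G.
(r1,c3): row 1 has {A,B,D,E,F,G}; column 3 has {A,E,F}, so it must be C.
(r2,c1): row 2 has {C,D,E,F}; column 1 has {B,D,G}, so it must be A.
(r2,c2): row 2 has {A,C,D,E,F}; column 2 has {A,C,E,F}; the diagonal has {A,C,G}, so it must be B.
(r2,c6): row 2 has {A,B,C,D,E,F}; column 6 has {B,C,E}, so it must be G.
(r3,c3): row 3 has {C,G}; column 3 has {A,C,E,F}; the diagonal has {A,B,C,G}, so it must be D.
(r6,c2): row 6 has {A,B,E,G}; column 2 has {A,B,C,E,F}, so it must be D.
(r6,c6): row 6 has {A,B,D,E,G}; column 6 has {B,C,E,G}; the diagonal has {A,B,C,D,G}, so it must be F.
(r7,c3): row 7 has {A,B,C,D,E,F}; column 3 has {A,C,D,E,F}, so it must be G.
(r3,c6): row 3 has {C,D,G}; column 6 has {B,C,E,F,G}, so it must be A.
(r5,c2): row 5 has {C}; column 2 has {A,B,C,D,E,F}, so it must be G.
(r5,c3): row 5 has {C,G}; column 3 has {A,C,D,E,F,G}, so it must be B.
(r5,c4): row 5 has {B,C,G}; column 4 has {C,D,E,F,G}, so it must be A.
(r5,c5): row 5 has {A,B,C,G}; column 5 has {A,B,C,D,G}; the diagonal has {A,B,C,D,F,G}, so it must be E.
(r5,c6): row 5 has {A,B,C,E,G}; column 6 has {A,B,C,E,F,G}, so it must be D.
(r6,c1): row 6 has {A,B,D,E,F,G}; column 1 has {A,B,D,G}, so it must be C.
(r3,c4): row 3 has {A,C,D,G}; column 4 has {A,C,D,E,F,G}, so it must be B.
(r3,c5): row 3 has {A,B,C,D,G}; column 5 has {A,B,C,D,E,G}, so it must be F.
(r5,c1): row 5 has {A,B,C,D,E,G}; column 1 has {A,B,C,D,G}, so it must be F.
(r3,c1): row 3 has {A,B,C,D,F,G}; column 1 has {A,B,C,D,F,G}, so it must be E.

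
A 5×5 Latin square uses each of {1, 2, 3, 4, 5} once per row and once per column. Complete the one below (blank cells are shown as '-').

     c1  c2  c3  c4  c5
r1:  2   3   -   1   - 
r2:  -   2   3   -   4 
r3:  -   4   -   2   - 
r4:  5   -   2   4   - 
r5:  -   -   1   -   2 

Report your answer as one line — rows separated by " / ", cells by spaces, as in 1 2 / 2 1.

row 1 has {1,2,3}; column 5 has {2,4} — only 5 is left for (r1,c5).
row 2 has {2,3,4}; column 1 has {2,5} — only 1 is left for (r2,c1).
row 2 has {1,2,3,4}; column 4 has {1,2,4} — only 5 is left for (r2,c4).
row 3 has {2,4}; column 1 has {1,2,5} — only 3 is left for (r3,c1).
row 3 has {2,3,4}; column 3 has {1,2,3} — only 5 is left for (r3,c3).
row 3 has {2,3,4,5}; column 5 has {2,4,5} — only 1 is left for (r3,c5).
row 4 has {2,4,5}; column 2 has {2,3,4} — only 1 is left for (r4,c2).
row 4 has {1,2,4,5}; column 5 has {1,2,4,5} — only 3 is left for (r4,c5).
row 5 has {1,2}; column 1 has {1,2,3,5} — only 4 is left for (r5,c1).
row 5 has {1,2,4}; column 2 has {1,2,3,4} — only 5 is left for (r5,c2).
row 5 has {1,2,4,5}; column 4 has {1,2,4,5} — only 3 is left for (r5,c4).
row 1 has {1,2,3,5}; column 3 has {1,2,3,5} — only 4 is left for (r1,c3).

2 3 4 1 5 / 1 2 3 5 4 / 3 4 5 2 1 / 5 1 2 4 3 / 4 5 1 3 2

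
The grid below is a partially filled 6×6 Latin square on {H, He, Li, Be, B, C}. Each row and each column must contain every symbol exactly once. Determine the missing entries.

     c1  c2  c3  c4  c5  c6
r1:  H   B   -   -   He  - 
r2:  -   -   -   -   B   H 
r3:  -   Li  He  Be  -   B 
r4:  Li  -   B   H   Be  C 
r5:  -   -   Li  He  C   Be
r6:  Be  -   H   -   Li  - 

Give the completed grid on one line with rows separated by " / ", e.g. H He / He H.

H B Be C He Li / He Be C Li B H / C Li He Be H B / Li He B H Be C / B H Li He C Be / Be C H B Li He

(r1,c6): row 1 has {H,He,B}; column 6 has {H,Be,B,C}, so it must be Li.
(r3,c1): row 3 has {He,Li,Be,B}; column 1 has {H,Li,Be}, so it must be C.
(r3,c5): row 3 has {He,Li,Be,B,C}; column 5 has {He,Li,Be,B,C}, so it must be H.
(r4,c2): row 4 has {H,Li,Be,B,C}; column 2 has {Li,B}, so it must be He.
(r5,c1): row 5 has {He,Li,Be,C}; column 1 has {H,Li,Be,C}, so it must be B.
(r5,c2): row 5 has {He,Li,Be,B,C}; column 2 has {He,Li,B}, so it must be H.
(r6,c2): row 6 has {H,Li,Be}; column 2 has {H,He,Li,B}, so it must be C.
(r6,c4): row 6 has {H,Li,Be,C}; column 4 has {H,He,Be}, so it must be B.
(r6,c6): row 6 has {H,Li,Be,B,C}; column 6 has {H,Li,Be,B,C}, so it must be He.
(r1,c4): row 1 has {H,He,Li,B}; column 4 has {H,He,Be,B}, so it must be C.
(r2,c1): row 2 has {H,B}; column 1 has {H,Li,Be,B,C}, so it must be He.
(r2,c2): row 2 has {H,He,B}; column 2 has {H,He,Li,B,C}, so it must be Be.
(r2,c3): row 2 has {H,He,Be,B}; column 3 has {H,He,Li,B}, so it must be C.
(r2,c4): row 2 has {H,He,Be,B,C}; column 4 has {H,He,Be,B,C}, so it must be Li.
(r1,c3): row 1 has {H,He,Li,B,C}; column 3 has {H,He,Li,B,C}, so it must be Be.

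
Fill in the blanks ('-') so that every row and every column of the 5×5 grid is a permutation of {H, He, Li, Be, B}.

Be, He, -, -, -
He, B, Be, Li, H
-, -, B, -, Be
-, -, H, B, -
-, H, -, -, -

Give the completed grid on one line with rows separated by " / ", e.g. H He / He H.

Be He Li H B / He B Be Li H / H Li B He Be / Li Be H B He / B H He Be Li

(r1,c3) = Li
(r1,c4) = H
(r1,c5) = B
(r3,c2) = Li
(r3,c4) = He
(r4,c1) = Li
(r4,c2) = Be
(r4,c5) = He
(r5,c1) = B
(r5,c3) = He
(r5,c4) = Be
(r5,c5) = Li
(r3,c1) = H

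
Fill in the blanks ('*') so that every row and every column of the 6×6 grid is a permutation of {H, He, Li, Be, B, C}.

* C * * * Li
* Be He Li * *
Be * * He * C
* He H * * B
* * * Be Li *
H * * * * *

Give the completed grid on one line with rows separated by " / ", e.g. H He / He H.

At row 2, column 6: row 2 has {He,Li,Be}; column 6 has {Li,B,C}; that leaves H.
At row 4, column 4: row 4 has {H,He,B}; column 4 has {He,Li,Be}; that leaves C.
At row 4, column 5: row 4 has {H,He,B,C}; column 5 has {Li}; that leaves Be.
At row 5, column 6: row 5 has {Li,Be}; column 6 has {H,Li,B,C}; that leaves He.
At row 6, column 4: row 6 has {H}; column 4 has {He,Li,Be,C}; that leaves B.
At row 6, column 6: row 6 has {H,B}; column 6 has {H,He,Li,B,C}; that leaves Be.
At row 1, column 4: row 1 has {Li,C}; column 4 has {He,Li,Be,B,C}; that leaves H.
At row 4, column 1: row 4 has {H,He,Be,B,C}; column 1 has {H,Be}; that leaves Li.
At row 6, column 2: row 6 has {H,Be,B}; column 2 has {He,Be,C}; that leaves Li.
At row 6, column 3: row 6 has {H,Li,Be,B}; column 3 has {H,He}; that leaves C.
At row 6, column 5: row 6 has {H,Li,Be,B,C}; column 5 has {Li,Be}; that leaves He.
At row 1, column 5: row 1 has {H,Li,C}; column 5 has {He,Li,Be}; that leaves B.
At row 2, column 5: row 2 has {H,He,Li,Be}; column 5 has {He,Li,Be,B}; that leaves C.
At row 3, column 5: row 3 has {He,Be,C}; column 5 has {He,Li,Be,B,C}; that leaves H.
At row 5, column 3: row 5 has {He,Li,Be}; column 3 has {H,He,C}; that leaves B.
At row 1, column 1: row 1 has {H,Li,B,C}; column 1 has {H,Li,Be}; that leaves He.
At row 1, column 3: row 1 has {H,He,Li,B,C}; column 3 has {H,He,B,C}; that leaves Be.
At row 2, column 1: row 2 has {H,He,Li,Be,C}; column 1 has {H,He,Li,Be}; that leaves B.
At row 3, column 2: row 3 has {H,He,Be,C}; column 2 has {He,Li,Be,C}; that leaves B.
At row 3, column 3: row 3 has {H,He,Be,B,C}; column 3 has {H,He,Be,B,C}; that leaves Li.
At row 5, column 1: row 5 has {He,Li,Be,B}; column 1 has {H,He,Li,Be,B}; that leaves C.
At row 5, column 2: row 5 has {He,Li,Be,B,C}; column 2 has {He,Li,Be,B,C}; that leaves H.

He C Be H B Li / B Be He Li C H / Be B Li He H C / Li He H C Be B / C H B Be Li He / H Li C B He Be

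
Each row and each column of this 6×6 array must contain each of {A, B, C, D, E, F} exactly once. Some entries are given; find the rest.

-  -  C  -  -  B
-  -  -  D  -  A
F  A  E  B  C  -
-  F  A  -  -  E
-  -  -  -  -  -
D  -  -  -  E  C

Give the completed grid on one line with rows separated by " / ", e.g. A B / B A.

(r3,c6): row 3 has {A,B,C,E,F}; column 6 has {A,B,C,E}, so it must be D.
(r4,c4): row 4 has {A,E,F}; column 4 has {B,D}, so it must be C.
(r5,c6): row 5 is empty so far; column 6 has {A,B,C,D,E}, so it must be F.
(r6,c2): row 6 has {C,D,E}; column 2 has {A,F}, so it must be B.
(r6,c3): row 6 has {B,C,D,E}; column 3 has {A,C,E}, so it must be F.
(r6,c4): row 6 has {B,C,D,E,F}; column 4 has {B,C,D}, so it must be A.
(r2,c3): row 2 has {A,D}; column 3 has {A,C,E,F}, so it must be B.
(r2,c5): row 2 has {A,B,D}; column 5 has {C,E}, so it must be F.
(r4,c1): row 4 has {A,C,E,F}; column 1 has {D,F}, so it must be B.
(r4,c5): row 4 has {A,B,C,E,F}; column 5 has {C,E,F}, so it must be D.
(r5,c3): row 5 has {F}; column 3 has {A,B,C,E,F}, so it must be D.
(r5,c4): row 5 has {D,F}; column 4 has {A,B,C,D}, so it must be E.
(r1,c4): row 1 has {B,C}; column 4 has {A,B,C,D,E}, so it must be F.
(r1,c5): row 1 has {B,C,F}; column 5 has {C,D,E,F}, so it must be A.
(r5,c2): row 5 has {D,E,F}; column 2 has {A,B,F}, so it must be C.
(r5,c5): row 5 has {C,D,E,F}; column 5 has {A,C,D,E,F}, so it must be B.
(r1,c1): row 1 has {A,B,C,F}; column 1 has {B,D,F}, so it must be E.
(r1,c2): row 1 has {A,B,C,E,F}; column 2 has {A,B,C,F}, so it must be D.
(r2,c1): row 2 has {A,B,D,F}; column 1 has {B,D,E,F}, so it must be C.
(r2,c2): row 2 has {A,B,C,D,F}; column 2 has {A,B,C,D,F}, so it must be E.
(r5,c1): row 5 has {B,C,D,E,F}; column 1 has {B,C,D,E,F}, so it must be A.

E D C F A B / C E B D F A / F A E B C D / B F A C D E / A C D E B F / D B F A E C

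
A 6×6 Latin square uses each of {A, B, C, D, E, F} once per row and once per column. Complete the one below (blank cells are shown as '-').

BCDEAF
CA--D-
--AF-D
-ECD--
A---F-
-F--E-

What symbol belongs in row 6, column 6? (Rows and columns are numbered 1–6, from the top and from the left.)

C

Cell (r2,c4): row 2 has {A,C,D}; column 4 has {D,E,F} → B.
Cell (r2,c6): row 2 has {A,B,C,D}; column 6 has {D,F} → E.
Cell (r3,c1): row 3 has {A,D,F}; column 1 has {A,B,C} → E.
Cell (r3,c2): row 3 has {A,D,E,F}; column 2 has {A,C,E,F} → B.
Cell (r3,c5): row 3 has {A,B,D,E,F}; column 5 has {A,D,E,F} → C.
Cell (r4,c1): row 4 has {C,D,E}; column 1 has {A,B,C,E} → F.
Cell (r4,c5): row 4 has {C,D,E,F}; column 5 has {A,C,D,E,F} → B.
Cell (r4,c6): row 4 has {B,C,D,E,F}; column 6 has {D,E,F} → A.
Cell (r5,c2): row 5 has {A,F}; column 2 has {A,B,C,E,F} → D.
Cell (r5,c4): row 5 has {A,D,F}; column 4 has {B,D,E,F} → C.
Cell (r5,c6): row 5 has {A,C,D,F}; column 6 has {A,D,E,F} → B.
Cell (r6,c1): row 6 has {E,F}; column 1 has {A,B,C,E,F} → D.
Cell (r6,c3): row 6 has {D,E,F}; column 3 has {A,C,D} → B.
Cell (r6,c4): row 6 has {B,D,E,F}; column 4 has {B,C,D,E,F} → A.
Cell (r6,c6): row 6 has {A,B,D,E,F}; column 6 has {A,B,D,E,F} → C.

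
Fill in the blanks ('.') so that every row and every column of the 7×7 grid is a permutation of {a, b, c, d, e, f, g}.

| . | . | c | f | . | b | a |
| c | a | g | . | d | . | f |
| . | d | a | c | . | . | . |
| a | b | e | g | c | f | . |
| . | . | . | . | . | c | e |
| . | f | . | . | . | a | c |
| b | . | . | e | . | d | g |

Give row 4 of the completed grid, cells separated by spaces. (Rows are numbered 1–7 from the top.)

a b e g c f d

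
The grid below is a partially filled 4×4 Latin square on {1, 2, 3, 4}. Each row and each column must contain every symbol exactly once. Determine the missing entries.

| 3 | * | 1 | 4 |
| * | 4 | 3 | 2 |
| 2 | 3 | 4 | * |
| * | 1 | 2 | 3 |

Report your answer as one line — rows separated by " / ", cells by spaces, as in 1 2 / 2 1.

3 2 1 4 / 1 4 3 2 / 2 3 4 1 / 4 1 2 3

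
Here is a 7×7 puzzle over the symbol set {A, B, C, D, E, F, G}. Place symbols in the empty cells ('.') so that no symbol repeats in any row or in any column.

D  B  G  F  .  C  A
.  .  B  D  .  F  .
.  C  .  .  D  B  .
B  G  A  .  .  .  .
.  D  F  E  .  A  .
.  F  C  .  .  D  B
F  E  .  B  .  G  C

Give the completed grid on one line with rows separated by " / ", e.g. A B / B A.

D B G F E C A / G A B D C F E / A C E G D B F / B G A C F E D / C D F E B A G / E F C A G D B / F E D B A G C

(r1,c5): row 1 has {A,B,C,D,F,G}; column 5 has {D}, so it must be E.
(r2,c2): row 2 has {B,D,F}; column 2 has {B,C,D,E,F,G}, so it must be A.
(r3,c3): row 3 has {B,C,D}; column 3 has {A,B,C,F,G}, so it must be E.
(r4,c4): row 4 has {A,B,G}; column 4 has {B,D,E,F}, so it must be C.
(r4,c5): row 4 has {A,B,C,G}; column 5 has {D,E}, so it must be F.
(r4,c6): row 4 has {A,B,C,F,G}; column 6 has {A,B,C,D,F,G}, so it must be E.
(r4,c7): row 4 has {A,B,C,E,F,G}; column 7 has {A,B,C}, so it must be D.
(r5,c7): row 5 has {A,D,E,F}; column 7 has {A,B,C,D}, so it must be G.
(r7,c3): row 7 has {B,C,E,F,G}; column 3 has {A,B,C,E,F,G}, so it must be D.
(r7,c5): row 7 has {B,C,D,E,F,G}; column 5 has {D,E,F}, so it must be A.
(r2,c7): row 2 has {A,B,D,F}; column 7 has {A,B,C,D,G}, so it must be E.
(r3,c7): row 3 has {B,C,D,E}; column 7 has {A,B,C,D,E,G}, so it must be F.
(r5,c1): row 5 has {A,D,E,F,G}; column 1 has {B,D,F}, so it must be C.
(r5,c5): row 5 has {A,C,D,E,F,G}; column 5 has {A,D,E,F}, so it must be B.
(r6,c5): row 6 has {B,C,D,F}; column 5 has {A,B,D,E,F}, so it must be G.
(r2,c1): row 2 has {A,B,D,E,F}; column 1 has {B,C,D,F}, so it must be G.
(r2,c5): row 2 has {A,B,D,E,F,G}; column 5 has {A,B,D,E,F,G}, so it must be C.
(r3,c1): row 3 has {B,C,D,E,F}; column 1 has {B,C,D,F,G}, so it must be A.
(r3,c4): row 3 has {A,B,C,D,E,F}; column 4 has {B,C,D,E,F}, so it must be G.
(r6,c1): row 6 has {B,C,D,F,G}; column 1 has {A,B,C,D,F,G}, so it must be E.
(r6,c4): row 6 has {B,C,D,E,F,G}; column 4 has {B,C,D,E,F,G}, so it must be A.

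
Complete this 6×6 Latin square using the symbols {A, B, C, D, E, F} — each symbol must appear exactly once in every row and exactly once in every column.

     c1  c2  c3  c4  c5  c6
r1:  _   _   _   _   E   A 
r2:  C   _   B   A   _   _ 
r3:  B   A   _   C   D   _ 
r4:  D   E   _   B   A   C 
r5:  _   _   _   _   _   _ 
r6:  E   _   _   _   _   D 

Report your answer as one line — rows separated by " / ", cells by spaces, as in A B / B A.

At row 1, column 1: row 1 has {A,E}; column 1 has {B,C,D,E}; that leaves F.
At row 1, column 4: row 1 has {A,E,F}; column 4 has {A,B,C}; that leaves D.
At row 2, column 5: row 2 has {A,B,C}; column 5 has {A,D,E}; that leaves F.
At row 2, column 6: row 2 has {A,B,C,F}; column 6 has {A,C,D}; that leaves E.
At row 3, column 6: row 3 has {A,B,C,D}; column 6 has {A,C,D,E}; that leaves F.
At row 4, column 3: row 4 has {A,B,C,D,E}; column 3 has {B}; that leaves F.
At row 5, column 1: row 5 is empty so far; column 1 has {B,C,D,E,F}; that leaves A.
At row 5, column 6: row 5 has {A}; column 6 has {A,C,D,E,F}; that leaves B.
At row 6, column 4: row 6 has {D,E}; column 4 has {A,B,C,D}; that leaves F.
At row 1, column 3: row 1 has {A,D,E,F}; column 3 has {B,F}; that leaves C.
At row 2, column 2: row 2 has {A,B,C,E,F}; column 2 has {A,E}; that leaves D.
At row 3, column 3: row 3 has {A,B,C,D,F}; column 3 has {B,C,F}; that leaves E.
At row 5, column 3: row 5 has {A,B}; column 3 has {B,C,E,F}; that leaves D.
At row 5, column 4: row 5 has {A,B,D}; column 4 has {A,B,C,D,F}; that leaves E.
At row 5, column 5: row 5 has {A,B,D,E}; column 5 has {A,D,E,F}; that leaves C.
At row 6, column 3: row 6 has {D,E,F}; column 3 has {B,C,D,E,F}; that leaves A.
At row 6, column 5: row 6 has {A,D,E,F}; column 5 has {A,C,D,E,F}; that leaves B.
At row 1, column 2: row 1 has {A,C,D,E,F}; column 2 has {A,D,E}; that leaves B.
At row 5, column 2: row 5 has {A,B,C,D,E}; column 2 has {A,B,D,E}; that leaves F.
At row 6, column 2: row 6 has {A,B,D,E,F}; column 2 has {A,B,D,E,F}; that leaves C.

F B C D E A / C D B A F E / B A E C D F / D E F B A C / A F D E C B / E C A F B D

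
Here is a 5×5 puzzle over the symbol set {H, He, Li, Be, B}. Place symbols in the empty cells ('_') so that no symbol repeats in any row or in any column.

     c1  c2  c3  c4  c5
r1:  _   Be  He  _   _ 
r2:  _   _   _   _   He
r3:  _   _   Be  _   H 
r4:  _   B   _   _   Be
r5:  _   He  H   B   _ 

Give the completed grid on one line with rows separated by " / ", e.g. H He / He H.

(r3,c2) = Li
(r3,c4) = He
(r4,c3) = Li
(r4,c4) = H
(r5,c5) = Li
(r1,c4) = Li
(r1,c5) = B
(r2,c2) = H
(r2,c3) = B
(r2,c4) = Be
(r3,c1) = B
(r4,c1) = He
(r5,c1) = Be
(r1,c1) = H
(r2,c1) = Li

H Be He Li B / Li H B Be He / B Li Be He H / He B Li H Be / Be He H B Li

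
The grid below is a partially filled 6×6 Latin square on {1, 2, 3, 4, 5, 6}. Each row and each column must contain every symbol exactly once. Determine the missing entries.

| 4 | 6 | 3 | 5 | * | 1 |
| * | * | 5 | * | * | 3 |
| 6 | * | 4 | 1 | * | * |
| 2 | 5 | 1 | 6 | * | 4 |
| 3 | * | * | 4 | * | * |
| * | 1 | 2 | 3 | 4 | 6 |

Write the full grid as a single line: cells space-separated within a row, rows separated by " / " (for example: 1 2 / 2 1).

row 1 has {1,3,4,5,6}; column 5 has {4} — only 2 is left for (r1,c5).
row 2 has {3,5}; column 1 has {2,3,4,6} — only 1 is left for (r2,c1).
row 2 has {1,3,5}; column 4 has {1,3,4,5,6} — only 2 is left for (r2,c4).
row 2 has {1,2,3,5}; column 5 has {2,4} — only 6 is left for (r2,c5).
row 4 has {1,2,4,5,6}; column 5 has {2,4,6} — only 3 is left for (r4,c5).
row 5 has {3,4}; column 2 has {1,5,6} — only 2 is left for (r5,c2).
row 5 has {2,3,4}; column 3 has {1,2,3,4,5} — only 6 is left for (r5,c3).
row 5 has {2,3,4,6}; column 6 has {1,3,4,6} — only 5 is left for (r5,c6).
row 6 has {1,2,3,4,6}; column 1 has {1,2,3,4,6} — only 5 is left for (r6,c1).
row 2 has {1,2,3,5,6}; column 2 has {1,2,5,6} — only 4 is left for (r2,c2).
row 3 has {1,4,6}; column 2 has {1,2,4,5,6} — only 3 is left for (r3,c2).
row 3 has {1,3,4,6}; column 5 has {2,3,4,6} — only 5 is left for (r3,c5).
row 3 has {1,3,4,5,6}; column 6 has {1,3,4,5,6} — only 2 is left for (r3,c6).
row 5 has {2,3,4,5,6}; column 5 has {2,3,4,5,6} — only 1 is left for (r5,c5).

4 6 3 5 2 1 / 1 4 5 2 6 3 / 6 3 4 1 5 2 / 2 5 1 6 3 4 / 3 2 6 4 1 5 / 5 1 2 3 4 6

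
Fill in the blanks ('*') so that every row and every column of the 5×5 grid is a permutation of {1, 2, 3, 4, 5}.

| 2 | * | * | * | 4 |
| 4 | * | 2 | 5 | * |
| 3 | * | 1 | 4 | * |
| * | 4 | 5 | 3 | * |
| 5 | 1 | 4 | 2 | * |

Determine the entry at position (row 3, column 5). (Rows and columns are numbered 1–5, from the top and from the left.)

Cell (r1,c3): row 1 has {2,4}; column 3 has {1,2,4,5} → 3.
Cell (r1,c4): row 1 has {2,3,4}; column 4 has {2,3,4,5} → 1.
Cell (r2,c2): row 2 has {2,4,5}; column 2 has {1,4} → 3.
Cell (r2,c5): row 2 has {2,3,4,5}; column 5 has {4} → 1.
Cell (r4,c1): row 4 has {3,4,5}; column 1 has {2,3,4,5} → 1.
Cell (r4,c5): row 4 has {1,3,4,5}; column 5 has {1,4} → 2.
Cell (r5,c5): row 5 has {1,2,4,5}; column 5 has {1,2,4} → 3.
Cell (r1,c2): row 1 has {1,2,3,4}; column 2 has {1,3,4} → 5.
Cell (r3,c2): row 3 has {1,3,4}; column 2 has {1,3,4,5} → 2.
Cell (r3,c5): row 3 has {1,2,3,4}; column 5 has {1,2,3,4} → 5.

5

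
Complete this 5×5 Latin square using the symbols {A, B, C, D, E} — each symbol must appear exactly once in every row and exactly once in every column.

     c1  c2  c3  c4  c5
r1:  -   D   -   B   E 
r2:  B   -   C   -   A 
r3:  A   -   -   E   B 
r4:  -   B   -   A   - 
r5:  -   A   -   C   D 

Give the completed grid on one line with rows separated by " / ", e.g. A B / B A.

(r1,c1) = C
(r1,c3) = A
(r2,c2) = E
(r2,c4) = D
(r3,c2) = C
(r3,c3) = D
(r4,c3) = E
(r4,c5) = C
(r5,c1) = E
(r5,c3) = B
(r4,c1) = D

C D A B E / B E C D A / A C D E B / D B E A C / E A B C D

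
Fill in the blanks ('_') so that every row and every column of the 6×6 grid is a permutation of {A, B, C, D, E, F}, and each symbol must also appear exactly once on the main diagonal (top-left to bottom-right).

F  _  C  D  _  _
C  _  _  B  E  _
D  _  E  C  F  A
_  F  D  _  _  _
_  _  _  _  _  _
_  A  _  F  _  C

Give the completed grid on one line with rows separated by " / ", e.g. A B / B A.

Cell (r2,c2): row 2 has {B,C,E}; column 2 has {A,F}; the diagonal has {C,E,F} → D.
Cell (r2,c6): row 2 has {B,C,D,E}; column 6 has {A,C} → F.
Cell (r3,c2): row 3 has {A,C,D,E,F}; column 2 has {A,D,F} → B.
Cell (r4,c4): row 4 has {D,F}; column 4 has {B,C,D,F}; the diagonal has {C,D,E,F} → A.
Cell (r5,c4): row 5 is empty so far; column 4 has {A,B,C,D,F} → E.
Cell (r5,c5): row 5 has {E}; column 5 has {E,F}; the diagonal has {A,C,D,E,F} → B.
Cell (r5,c6): row 5 has {B,E}; column 6 has {A,C,F} → D.
Cell (r6,c3): row 6 has {A,C,F}; column 3 has {C,D,E} → B.
Cell (r6,c5): row 6 has {A,B,C,F}; column 5 has {B,E,F} → D.
Cell (r1,c2): row 1 has {C,D,F}; column 2 has {A,B,D,F} → E.
Cell (r1,c5): row 1 has {C,D,E,F}; column 5 has {B,D,E,F} → A.
Cell (r1,c6): row 1 has {A,C,D,E,F}; column 6 has {A,C,D,F} → B.
Cell (r2,c3): row 2 has {B,C,D,E,F}; column 3 has {B,C,D,E} → A.
Cell (r4,c5): row 4 has {A,D,F}; column 5 has {A,B,D,E,F} → C.
Cell (r4,c6): row 4 has {A,C,D,F}; column 6 has {A,B,C,D,F} → E.
Cell (r5,c1): row 5 has {B,D,E}; column 1 has {C,D,F} → A.
Cell (r5,c2): row 5 has {A,B,D,E}; column 2 has {A,B,D,E,F} → C.
Cell (r5,c3): row 5 has {A,B,C,D,E}; column 3 has {A,B,C,D,E} → F.
Cell (r6,c1): row 6 has {A,B,C,D,F}; column 1 has {A,C,D,F} → E.
Cell (r4,c1): row 4 has {A,C,D,E,F}; column 1 has {A,C,D,E,F} → B.

F E C D A B / C D A B E F / D B E C F A / B F D A C E / A C F E B D / E A B F D C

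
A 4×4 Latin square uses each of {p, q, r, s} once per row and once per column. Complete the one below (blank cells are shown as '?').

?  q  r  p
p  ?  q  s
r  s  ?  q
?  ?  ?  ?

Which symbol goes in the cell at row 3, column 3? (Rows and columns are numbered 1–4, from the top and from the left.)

p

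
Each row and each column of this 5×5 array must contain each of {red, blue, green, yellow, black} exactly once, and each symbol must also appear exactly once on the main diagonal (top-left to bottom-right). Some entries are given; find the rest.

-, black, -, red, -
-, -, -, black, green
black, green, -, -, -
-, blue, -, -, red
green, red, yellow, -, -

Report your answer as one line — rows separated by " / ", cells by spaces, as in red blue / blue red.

(r2,c2) = yellow
(r4,c1) = yellow
(r4,c4) = green
(r5,c4) = blue
(r5,c5) = black
(r1,c1) = blue
(r1,c3) = green
(r1,c5) = yellow
(r2,c1) = red
(r2,c3) = blue
(r3,c3) = red
(r3,c4) = yellow
(r3,c5) = blue
(r4,c3) = black

blue black green red yellow / red yellow blue black green / black green red yellow blue / yellow blue black green red / green red yellow blue black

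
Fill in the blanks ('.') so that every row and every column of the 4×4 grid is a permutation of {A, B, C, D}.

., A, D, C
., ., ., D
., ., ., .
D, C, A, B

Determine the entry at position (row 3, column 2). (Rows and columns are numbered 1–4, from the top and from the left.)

D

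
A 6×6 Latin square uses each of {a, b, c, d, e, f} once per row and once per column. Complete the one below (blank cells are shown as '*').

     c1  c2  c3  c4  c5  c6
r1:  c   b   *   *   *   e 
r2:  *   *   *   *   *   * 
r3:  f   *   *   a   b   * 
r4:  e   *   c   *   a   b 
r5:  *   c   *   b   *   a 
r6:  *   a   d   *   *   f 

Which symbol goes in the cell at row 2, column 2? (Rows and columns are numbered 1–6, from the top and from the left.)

(r3,c3) = e
(r5,c1) = d
(r5,c3) = f
(r5,c5) = e
(r6,c1) = b
(r6,c5) = c
(r1,c3) = a
(r2,c1) = a
(r2,c3) = b
(r3,c2) = d
(r3,c6) = c
(r4,c2) = f
(r4,c4) = d
(r6,c4) = e
(r1,c4) = f
(r1,c5) = d
(r2,c2) = e

e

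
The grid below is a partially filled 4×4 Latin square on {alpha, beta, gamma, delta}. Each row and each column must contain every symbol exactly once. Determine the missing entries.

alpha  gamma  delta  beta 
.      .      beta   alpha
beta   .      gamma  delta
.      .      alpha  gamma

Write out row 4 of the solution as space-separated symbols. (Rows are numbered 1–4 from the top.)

delta beta alpha gamma

(r2,c2) = delta
(r3,c2) = alpha
(r4,c1) = delta
(r4,c2) = beta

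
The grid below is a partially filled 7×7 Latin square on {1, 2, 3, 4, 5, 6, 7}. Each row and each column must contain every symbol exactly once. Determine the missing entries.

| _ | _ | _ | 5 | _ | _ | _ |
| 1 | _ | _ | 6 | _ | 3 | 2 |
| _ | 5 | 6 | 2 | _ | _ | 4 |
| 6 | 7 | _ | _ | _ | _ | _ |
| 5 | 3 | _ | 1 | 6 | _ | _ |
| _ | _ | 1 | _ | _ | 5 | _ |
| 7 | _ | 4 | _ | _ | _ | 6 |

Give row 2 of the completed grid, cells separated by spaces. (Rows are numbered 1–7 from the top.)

1 4 5 6 7 3 2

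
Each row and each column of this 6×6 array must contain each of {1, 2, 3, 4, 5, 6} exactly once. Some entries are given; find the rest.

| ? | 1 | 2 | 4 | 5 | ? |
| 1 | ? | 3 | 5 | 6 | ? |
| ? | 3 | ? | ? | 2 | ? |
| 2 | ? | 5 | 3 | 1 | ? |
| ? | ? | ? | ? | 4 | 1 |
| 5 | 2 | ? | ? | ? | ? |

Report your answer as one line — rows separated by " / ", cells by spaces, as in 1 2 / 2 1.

(r2,c2) = 4
(r2,c6) = 2
(r4,c2) = 6
(r4,c6) = 4
(r5,c2) = 5
(r5,c3) = 6
(r5,c4) = 2
(r6,c5) = 3
(r6,c6) = 6
(r1,c6) = 3
(r3,c6) = 5
(r5,c1) = 3
(r6,c4) = 1
(r1,c1) = 6
(r3,c1) = 4
(r3,c3) = 1
(r3,c4) = 6
(r6,c3) = 4

6 1 2 4 5 3 / 1 4 3 5 6 2 / 4 3 1 6 2 5 / 2 6 5 3 1 4 / 3 5 6 2 4 1 / 5 2 4 1 3 6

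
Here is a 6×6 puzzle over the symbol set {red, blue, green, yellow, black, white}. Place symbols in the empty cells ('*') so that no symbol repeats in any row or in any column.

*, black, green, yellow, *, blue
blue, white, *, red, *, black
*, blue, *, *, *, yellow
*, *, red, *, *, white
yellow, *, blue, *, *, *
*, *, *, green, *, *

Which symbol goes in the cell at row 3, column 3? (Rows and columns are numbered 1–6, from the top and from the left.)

white

(r2,c3): row 2 has {red,blue,black,white}; column 3 has {red,blue,green}, so it must be yellow.
(r2,c5): row 2 has {red,blue,yellow,black,white}; column 5 is empty so far, so it must be green.
(r6,c6): row 6 has {green}; column 6 has {blue,yellow,black,white}, so it must be red.
(r5,c6): row 5 has {blue,yellow}; column 6 has {red,blue,yellow,black,white}, so it must be green.
(r6,c2): row 6 has {red,green}; column 2 has {blue,black,white}, so it must be yellow.
(r4,c2): row 4 has {red,white}; column 2 has {blue,yellow,black,white}, so it must be green.
(r5,c2): row 5 has {blue,green,yellow}; column 2 has {blue,green,yellow,black,white}, so it must be red.
(r4,c1): row 4 has {red,green,white}; column 1 has {blue,yellow}, so it must be black.
(r4,c4): row 4 has {red,green,black,white}; column 4 has {red,green,yellow}, so it must be blue.
(r4,c5): row 4 has {red,blue,green,black,white}; column 5 has {green}, so it must be yellow.
(r6,c1): row 6 has {red,green,yellow}; column 1 has {blue,yellow,black}, so it must be white.
(r6,c3): row 6 has {red,green,yellow,white}; column 3 has {red,blue,green,yellow}, so it must be black.
(r6,c5): row 6 has {red,green,yellow,black,white}; column 5 has {green,yellow}, so it must be blue.
(r1,c1): row 1 has {blue,green,yellow,black}; column 1 has {blue,yellow,black,white}, so it must be red.
(r1,c5): row 1 has {red,blue,green,yellow,black}; column 5 has {blue,green,yellow}, so it must be white.
(r3,c1): row 3 has {blue,yellow}; column 1 has {red,blue,yellow,black,white}, so it must be green.
(r3,c3): row 3 has {blue,green,yellow}; column 3 has {red,blue,green,yellow,black}, so it must be white.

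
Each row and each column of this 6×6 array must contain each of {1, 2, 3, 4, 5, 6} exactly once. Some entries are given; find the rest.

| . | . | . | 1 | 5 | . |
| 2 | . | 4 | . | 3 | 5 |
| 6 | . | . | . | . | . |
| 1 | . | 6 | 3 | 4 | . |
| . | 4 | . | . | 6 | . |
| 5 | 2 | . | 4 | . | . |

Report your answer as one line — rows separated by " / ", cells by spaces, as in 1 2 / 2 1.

(r2,c4): row 2 has {2,3,4,5}; column 4 has {1,3,4}, so it must be 6.
(r4,c2): row 4 has {1,3,4,6}; column 2 has {2,4}, so it must be 5.
(r4,c6): row 4 has {1,3,4,5,6}; column 6 has {5}, so it must be 2.
(r5,c1): row 5 has {4,6}; column 1 has {1,2,5,6}, so it must be 3.
(r5,c6): row 5 has {3,4,6}; column 6 has {2,5}, so it must be 1.
(r6,c5): row 6 has {2,4,5}; column 5 has {3,4,5,6}, so it must be 1.
(r1,c1): row 1 has {1,5}; column 1 has {1,2,3,5,6}, so it must be 4.
(r2,c2): row 2 has {2,3,4,5,6}; column 2 has {2,4,5}, so it must be 1.
(r3,c2): row 3 has {6}; column 2 has {1,2,4,5}, so it must be 3.
(r3,c5): row 3 has {3,6}; column 5 has {1,3,4,5,6}, so it must be 2.
(r3,c6): row 3 has {2,3,6}; column 6 has {1,2,5}, so it must be 4.
(r6,c3): row 6 has {1,2,4,5}; column 3 has {4,6}, so it must be 3.
(r6,c6): row 6 has {1,2,3,4,5}; column 6 has {1,2,4,5}, so it must be 6.
(r1,c2): row 1 has {1,4,5}; column 2 has {1,2,3,4,5}, so it must be 6.
(r1,c3): row 1 has {1,4,5,6}; column 3 has {3,4,6}, so it must be 2.
(r1,c6): row 1 has {1,2,4,5,6}; column 6 has {1,2,4,5,6}, so it must be 3.
(r3,c4): row 3 has {2,3,4,6}; column 4 has {1,3,4,6}, so it must be 5.
(r5,c3): row 5 has {1,3,4,6}; column 3 has {2,3,4,6}, so it must be 5.
(r5,c4): row 5 has {1,3,4,5,6}; column 4 has {1,3,4,5,6}, so it must be 2.
(r3,c3): row 3 has {2,3,4,5,6}; column 3 has {2,3,4,5,6}, so it must be 1.

4 6 2 1 5 3 / 2 1 4 6 3 5 / 6 3 1 5 2 4 / 1 5 6 3 4 2 / 3 4 5 2 6 1 / 5 2 3 4 1 6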